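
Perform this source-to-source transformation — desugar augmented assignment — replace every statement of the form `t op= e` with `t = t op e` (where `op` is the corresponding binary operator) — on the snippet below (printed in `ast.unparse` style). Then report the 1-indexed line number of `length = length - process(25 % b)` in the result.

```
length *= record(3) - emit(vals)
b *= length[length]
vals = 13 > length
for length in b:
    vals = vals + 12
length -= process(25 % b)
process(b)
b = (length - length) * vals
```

Transformed code:
length = length * (record(3) - emit(vals))
b = b * length[length]
vals = 13 > length
for length in b:
    vals = vals + 12
length = length - process(25 % b)
process(b)
b = (length - length) * vals

6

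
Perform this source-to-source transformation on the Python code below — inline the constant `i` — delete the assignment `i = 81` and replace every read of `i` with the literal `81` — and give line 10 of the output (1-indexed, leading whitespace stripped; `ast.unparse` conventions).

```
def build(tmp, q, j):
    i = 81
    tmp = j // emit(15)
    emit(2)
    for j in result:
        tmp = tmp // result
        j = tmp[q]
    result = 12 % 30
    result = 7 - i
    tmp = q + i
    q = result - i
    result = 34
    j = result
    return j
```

Transformed code:
def build(tmp, q, j):
    tmp = j // emit(15)
    emit(2)
    for j in result:
        tmp = tmp // result
        j = tmp[q]
    result = 12 % 30
    result = 7 - 81
    tmp = q + 81
    q = result - 81
    result = 34
    j = result
    return j

q = result - 81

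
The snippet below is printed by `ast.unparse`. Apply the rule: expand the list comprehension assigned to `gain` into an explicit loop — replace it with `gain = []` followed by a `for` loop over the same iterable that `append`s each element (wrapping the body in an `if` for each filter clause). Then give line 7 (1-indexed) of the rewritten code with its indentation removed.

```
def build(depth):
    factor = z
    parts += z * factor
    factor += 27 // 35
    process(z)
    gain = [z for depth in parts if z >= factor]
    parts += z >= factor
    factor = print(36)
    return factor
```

Transformed code:
def build(depth):
    factor = z
    parts += z * factor
    factor += 27 // 35
    process(z)
    gain = []
    for depth in parts:
        if z >= factor:
            gain.append(z)
    parts += z >= factor
    factor = print(36)
    return factor

for depth in parts:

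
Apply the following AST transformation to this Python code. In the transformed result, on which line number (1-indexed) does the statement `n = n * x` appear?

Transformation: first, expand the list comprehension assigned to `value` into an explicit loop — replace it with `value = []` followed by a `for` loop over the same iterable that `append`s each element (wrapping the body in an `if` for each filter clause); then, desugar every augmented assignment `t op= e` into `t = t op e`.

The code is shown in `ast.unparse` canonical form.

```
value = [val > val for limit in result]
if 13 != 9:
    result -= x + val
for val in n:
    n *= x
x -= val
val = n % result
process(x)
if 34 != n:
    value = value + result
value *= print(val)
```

7

Transformed code:
value = []
for limit in result:
    value.append(val > val)
if 13 != 9:
    result = result - (x + val)
for val in n:
    n = n * x
x = x - val
val = n % result
process(x)
if 34 != n:
    value = value + result
value = value * print(val)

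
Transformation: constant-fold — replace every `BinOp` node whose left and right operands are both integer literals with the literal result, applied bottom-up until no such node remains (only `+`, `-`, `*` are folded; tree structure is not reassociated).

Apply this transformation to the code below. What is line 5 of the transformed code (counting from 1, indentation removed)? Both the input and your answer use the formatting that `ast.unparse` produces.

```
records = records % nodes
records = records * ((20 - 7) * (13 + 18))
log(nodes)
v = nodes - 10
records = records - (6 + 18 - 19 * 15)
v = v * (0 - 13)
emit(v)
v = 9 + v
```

records = records - -261

Transformed code:
records = records % nodes
records = records * 403
log(nodes)
v = nodes - 10
records = records - -261
v = v * -13
emit(v)
v = 9 + v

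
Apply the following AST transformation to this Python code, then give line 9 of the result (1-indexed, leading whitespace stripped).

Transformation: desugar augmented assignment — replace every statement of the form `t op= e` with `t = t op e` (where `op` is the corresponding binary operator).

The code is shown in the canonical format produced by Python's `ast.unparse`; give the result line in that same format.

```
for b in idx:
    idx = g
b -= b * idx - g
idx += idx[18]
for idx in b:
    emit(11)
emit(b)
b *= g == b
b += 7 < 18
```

b = b + (7 < 18)

Transformed code:
for b in idx:
    idx = g
b = b - (b * idx - g)
idx = idx + idx[18]
for idx in b:
    emit(11)
emit(b)
b = b * (g == b)
b = b + (7 < 18)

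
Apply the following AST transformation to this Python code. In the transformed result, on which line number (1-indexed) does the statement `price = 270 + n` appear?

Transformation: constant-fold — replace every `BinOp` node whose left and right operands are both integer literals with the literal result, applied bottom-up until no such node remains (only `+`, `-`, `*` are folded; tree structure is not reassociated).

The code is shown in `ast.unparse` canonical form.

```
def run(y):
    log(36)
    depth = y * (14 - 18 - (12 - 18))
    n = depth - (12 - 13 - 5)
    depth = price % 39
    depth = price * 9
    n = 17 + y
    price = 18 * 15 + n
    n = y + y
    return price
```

8

Transformed code:
def run(y):
    log(36)
    depth = y * 2
    n = depth - -6
    depth = price % 39
    depth = price * 9
    n = 17 + y
    price = 270 + n
    n = y + y
    return price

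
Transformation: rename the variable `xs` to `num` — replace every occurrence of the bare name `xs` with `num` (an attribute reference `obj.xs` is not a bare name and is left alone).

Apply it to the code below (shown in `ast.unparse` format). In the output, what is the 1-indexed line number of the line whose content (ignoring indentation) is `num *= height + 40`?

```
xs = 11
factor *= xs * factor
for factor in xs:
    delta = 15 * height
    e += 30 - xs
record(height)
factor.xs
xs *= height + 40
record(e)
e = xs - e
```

Transformed code:
num = 11
factor *= num * factor
for factor in num:
    delta = 15 * height
    e += 30 - num
record(height)
factor.xs
num *= height + 40
record(e)
e = num - e

8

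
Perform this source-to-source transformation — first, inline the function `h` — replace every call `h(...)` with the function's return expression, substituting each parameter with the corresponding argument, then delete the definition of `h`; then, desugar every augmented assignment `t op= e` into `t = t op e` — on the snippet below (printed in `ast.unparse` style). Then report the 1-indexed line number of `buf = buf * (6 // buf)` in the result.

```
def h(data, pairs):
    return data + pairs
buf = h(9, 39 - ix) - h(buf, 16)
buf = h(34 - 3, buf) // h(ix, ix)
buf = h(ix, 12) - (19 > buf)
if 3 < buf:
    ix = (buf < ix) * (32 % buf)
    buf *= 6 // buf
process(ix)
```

6

Transformed code:
buf = 9 + (39 - ix) - (buf + 16)
buf = (34 - 3 + buf) // (ix + ix)
buf = ix + 12 - (19 > buf)
if 3 < buf:
    ix = (buf < ix) * (32 % buf)
    buf = buf * (6 // buf)
process(ix)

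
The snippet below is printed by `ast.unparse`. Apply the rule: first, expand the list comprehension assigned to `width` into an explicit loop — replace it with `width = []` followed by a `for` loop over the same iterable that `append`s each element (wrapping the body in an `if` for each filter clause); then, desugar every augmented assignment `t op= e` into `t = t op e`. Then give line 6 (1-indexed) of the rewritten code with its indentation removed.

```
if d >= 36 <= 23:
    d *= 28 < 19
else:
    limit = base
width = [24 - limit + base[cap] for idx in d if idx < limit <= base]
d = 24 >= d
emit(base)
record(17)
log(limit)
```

Transformed code:
if d >= 36 <= 23:
    d = d * (28 < 19)
else:
    limit = base
width = []
for idx in d:
    if idx < limit <= base:
        width.append(24 - limit + base[cap])
d = 24 >= d
emit(base)
record(17)
log(limit)

for idx in d:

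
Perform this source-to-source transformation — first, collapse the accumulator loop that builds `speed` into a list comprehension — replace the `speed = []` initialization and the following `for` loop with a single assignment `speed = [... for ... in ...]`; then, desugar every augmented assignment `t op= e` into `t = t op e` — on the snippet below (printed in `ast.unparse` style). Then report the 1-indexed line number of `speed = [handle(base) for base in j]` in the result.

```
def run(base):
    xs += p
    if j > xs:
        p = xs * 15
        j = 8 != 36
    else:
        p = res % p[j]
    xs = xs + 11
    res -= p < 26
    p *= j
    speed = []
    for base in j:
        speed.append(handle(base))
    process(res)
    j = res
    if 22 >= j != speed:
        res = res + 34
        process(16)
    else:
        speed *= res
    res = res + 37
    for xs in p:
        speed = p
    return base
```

11

Transformed code:
def run(base):
    xs = xs + p
    if j > xs:
        p = xs * 15
        j = 8 != 36
    else:
        p = res % p[j]
    xs = xs + 11
    res = res - (p < 26)
    p = p * j
    speed = [handle(base) for base in j]
    process(res)
    j = res
    if 22 >= j != speed:
        res = res + 34
        process(16)
    else:
        speed = speed * res
    res = res + 37
    for xs in p:
        speed = p
    return base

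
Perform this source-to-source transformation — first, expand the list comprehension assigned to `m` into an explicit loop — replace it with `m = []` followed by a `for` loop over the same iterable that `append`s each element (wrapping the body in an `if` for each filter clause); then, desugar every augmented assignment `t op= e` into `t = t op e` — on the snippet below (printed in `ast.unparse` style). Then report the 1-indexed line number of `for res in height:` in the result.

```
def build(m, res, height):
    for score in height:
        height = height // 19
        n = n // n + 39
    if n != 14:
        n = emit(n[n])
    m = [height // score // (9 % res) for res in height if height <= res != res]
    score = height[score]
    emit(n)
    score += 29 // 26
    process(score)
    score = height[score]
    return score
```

8

Transformed code:
def build(m, res, height):
    for score in height:
        height = height // 19
        n = n // n + 39
    if n != 14:
        n = emit(n[n])
    m = []
    for res in height:
        if height <= res != res:
            m.append(height // score // (9 % res))
    score = height[score]
    emit(n)
    score = score + 29 // 26
    process(score)
    score = height[score]
    return score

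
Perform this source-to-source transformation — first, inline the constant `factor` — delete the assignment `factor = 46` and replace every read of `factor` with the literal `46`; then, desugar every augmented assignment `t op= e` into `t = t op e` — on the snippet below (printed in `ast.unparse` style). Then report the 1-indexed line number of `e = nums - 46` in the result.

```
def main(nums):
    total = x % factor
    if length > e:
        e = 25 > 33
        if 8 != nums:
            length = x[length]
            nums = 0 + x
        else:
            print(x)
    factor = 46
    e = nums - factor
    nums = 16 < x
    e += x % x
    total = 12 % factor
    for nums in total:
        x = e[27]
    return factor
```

Transformed code:
def main(nums):
    total = x % 46
    if length > e:
        e = 25 > 33
        if 8 != nums:
            length = x[length]
            nums = 0 + x
        else:
            print(x)
    e = nums - 46
    nums = 16 < x
    e = e + x % x
    total = 12 % 46
    for nums in total:
        x = e[27]
    return 46

10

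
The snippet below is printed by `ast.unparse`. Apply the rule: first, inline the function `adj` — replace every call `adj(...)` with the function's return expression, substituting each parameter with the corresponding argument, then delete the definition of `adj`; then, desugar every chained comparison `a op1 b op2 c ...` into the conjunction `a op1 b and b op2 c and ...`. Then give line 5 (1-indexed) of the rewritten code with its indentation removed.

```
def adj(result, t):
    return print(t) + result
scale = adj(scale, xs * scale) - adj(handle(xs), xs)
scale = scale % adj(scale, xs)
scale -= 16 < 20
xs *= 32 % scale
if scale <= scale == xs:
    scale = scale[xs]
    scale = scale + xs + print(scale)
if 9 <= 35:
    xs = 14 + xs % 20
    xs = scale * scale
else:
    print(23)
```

if scale <= scale and scale == xs:

Transformed code:
scale = print(xs * scale) + scale - (print(xs) + handle(xs))
scale = scale % (print(xs) + scale)
scale -= 16 < 20
xs *= 32 % scale
if scale <= scale and scale == xs:
    scale = scale[xs]
    scale = scale + xs + print(scale)
if 9 <= 35:
    xs = 14 + xs % 20
    xs = scale * scale
else:
    print(23)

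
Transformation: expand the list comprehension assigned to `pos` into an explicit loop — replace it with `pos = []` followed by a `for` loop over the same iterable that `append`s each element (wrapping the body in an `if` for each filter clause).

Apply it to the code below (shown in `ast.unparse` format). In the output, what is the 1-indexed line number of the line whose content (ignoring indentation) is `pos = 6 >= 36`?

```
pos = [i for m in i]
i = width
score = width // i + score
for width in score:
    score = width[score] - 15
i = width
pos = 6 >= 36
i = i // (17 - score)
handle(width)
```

9

Transformed code:
pos = []
for m in i:
    pos.append(i)
i = width
score = width // i + score
for width in score:
    score = width[score] - 15
i = width
pos = 6 >= 36
i = i // (17 - score)
handle(width)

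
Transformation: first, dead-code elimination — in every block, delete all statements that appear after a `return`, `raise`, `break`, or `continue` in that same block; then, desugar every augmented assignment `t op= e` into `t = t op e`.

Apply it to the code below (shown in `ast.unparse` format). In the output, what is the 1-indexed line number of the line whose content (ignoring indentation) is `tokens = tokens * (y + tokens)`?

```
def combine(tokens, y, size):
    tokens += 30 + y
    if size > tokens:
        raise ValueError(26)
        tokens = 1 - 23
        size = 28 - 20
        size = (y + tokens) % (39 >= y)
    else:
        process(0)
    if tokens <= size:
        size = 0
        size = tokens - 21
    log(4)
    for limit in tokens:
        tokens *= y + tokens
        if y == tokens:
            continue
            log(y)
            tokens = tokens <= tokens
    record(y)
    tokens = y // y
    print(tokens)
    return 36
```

12

Transformed code:
def combine(tokens, y, size):
    tokens = tokens + (30 + y)
    if size > tokens:
        raise ValueError(26)
    else:
        process(0)
    if tokens <= size:
        size = 0
        size = tokens - 21
    log(4)
    for limit in tokens:
        tokens = tokens * (y + tokens)
        if y == tokens:
            continue
    record(y)
    tokens = y // y
    print(tokens)
    return 36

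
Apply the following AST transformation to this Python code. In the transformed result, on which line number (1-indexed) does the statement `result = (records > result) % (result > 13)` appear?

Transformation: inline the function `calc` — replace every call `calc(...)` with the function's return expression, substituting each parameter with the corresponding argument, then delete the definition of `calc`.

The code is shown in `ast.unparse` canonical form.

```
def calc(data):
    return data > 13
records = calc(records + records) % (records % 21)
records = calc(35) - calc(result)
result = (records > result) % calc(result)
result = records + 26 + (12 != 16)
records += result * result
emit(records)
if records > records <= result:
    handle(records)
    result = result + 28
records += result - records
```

3

Transformed code:
records = (records + records > 13) % (records % 21)
records = (35 > 13) - (result > 13)
result = (records > result) % (result > 13)
result = records + 26 + (12 != 16)
records += result * result
emit(records)
if records > records <= result:
    handle(records)
    result = result + 28
records += result - records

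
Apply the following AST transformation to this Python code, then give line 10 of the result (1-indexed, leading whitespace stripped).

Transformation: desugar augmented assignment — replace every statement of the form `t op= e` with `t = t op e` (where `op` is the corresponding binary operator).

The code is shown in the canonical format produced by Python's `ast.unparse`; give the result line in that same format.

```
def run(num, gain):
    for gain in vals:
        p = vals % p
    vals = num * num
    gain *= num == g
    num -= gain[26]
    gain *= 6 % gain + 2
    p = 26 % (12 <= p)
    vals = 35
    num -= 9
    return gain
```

Transformed code:
def run(num, gain):
    for gain in vals:
        p = vals % p
    vals = num * num
    gain = gain * (num == g)
    num = num - gain[26]
    gain = gain * (6 % gain + 2)
    p = 26 % (12 <= p)
    vals = 35
    num = num - 9
    return gain

num = num - 9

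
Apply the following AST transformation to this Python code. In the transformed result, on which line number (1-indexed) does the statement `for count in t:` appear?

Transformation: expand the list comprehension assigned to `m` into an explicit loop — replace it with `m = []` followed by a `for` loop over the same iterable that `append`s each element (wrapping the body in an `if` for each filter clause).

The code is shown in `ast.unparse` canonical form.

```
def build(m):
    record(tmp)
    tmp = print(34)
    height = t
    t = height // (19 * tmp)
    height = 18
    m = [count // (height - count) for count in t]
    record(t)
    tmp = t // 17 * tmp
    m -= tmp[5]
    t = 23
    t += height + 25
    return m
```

8

Transformed code:
def build(m):
    record(tmp)
    tmp = print(34)
    height = t
    t = height // (19 * tmp)
    height = 18
    m = []
    for count in t:
        m.append(count // (height - count))
    record(t)
    tmp = t // 17 * tmp
    m -= tmp[5]
    t = 23
    t += height + 25
    return m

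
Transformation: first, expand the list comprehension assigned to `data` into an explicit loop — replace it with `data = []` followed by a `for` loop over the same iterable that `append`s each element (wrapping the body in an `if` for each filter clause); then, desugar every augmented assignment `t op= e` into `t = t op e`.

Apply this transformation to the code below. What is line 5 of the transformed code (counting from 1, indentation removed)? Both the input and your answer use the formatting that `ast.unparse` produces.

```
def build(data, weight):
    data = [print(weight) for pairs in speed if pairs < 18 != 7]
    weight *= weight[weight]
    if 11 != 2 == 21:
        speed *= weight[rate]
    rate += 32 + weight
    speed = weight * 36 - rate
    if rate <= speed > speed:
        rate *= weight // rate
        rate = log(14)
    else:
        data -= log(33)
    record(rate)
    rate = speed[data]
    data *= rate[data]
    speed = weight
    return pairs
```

data.append(print(weight))

Transformed code:
def build(data, weight):
    data = []
    for pairs in speed:
        if pairs < 18 != 7:
            data.append(print(weight))
    weight = weight * weight[weight]
    if 11 != 2 == 21:
        speed = speed * weight[rate]
    rate = rate + (32 + weight)
    speed = weight * 36 - rate
    if rate <= speed > speed:
        rate = rate * (weight // rate)
        rate = log(14)
    else:
        data = data - log(33)
    record(rate)
    rate = speed[data]
    data = data * rate[data]
    speed = weight
    return pairs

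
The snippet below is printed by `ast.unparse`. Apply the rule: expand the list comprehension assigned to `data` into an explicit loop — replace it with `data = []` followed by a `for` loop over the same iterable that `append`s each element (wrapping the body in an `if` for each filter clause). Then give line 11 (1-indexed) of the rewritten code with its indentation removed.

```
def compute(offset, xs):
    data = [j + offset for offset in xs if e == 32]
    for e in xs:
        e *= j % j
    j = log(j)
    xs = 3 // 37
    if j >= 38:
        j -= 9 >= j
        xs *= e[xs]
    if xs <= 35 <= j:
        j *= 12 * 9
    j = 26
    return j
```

j -= 9 >= j

Transformed code:
def compute(offset, xs):
    data = []
    for offset in xs:
        if e == 32:
            data.append(j + offset)
    for e in xs:
        e *= j % j
    j = log(j)
    xs = 3 // 37
    if j >= 38:
        j -= 9 >= j
        xs *= e[xs]
    if xs <= 35 <= j:
        j *= 12 * 9
    j = 26
    return j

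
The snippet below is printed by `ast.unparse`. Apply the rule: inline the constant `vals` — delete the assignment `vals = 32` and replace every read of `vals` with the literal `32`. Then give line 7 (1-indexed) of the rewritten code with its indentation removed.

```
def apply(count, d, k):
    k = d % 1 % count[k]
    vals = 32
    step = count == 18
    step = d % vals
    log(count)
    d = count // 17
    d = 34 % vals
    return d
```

d = 34 % 32

Transformed code:
def apply(count, d, k):
    k = d % 1 % count[k]
    step = count == 18
    step = d % 32
    log(count)
    d = count // 17
    d = 34 % 32
    return d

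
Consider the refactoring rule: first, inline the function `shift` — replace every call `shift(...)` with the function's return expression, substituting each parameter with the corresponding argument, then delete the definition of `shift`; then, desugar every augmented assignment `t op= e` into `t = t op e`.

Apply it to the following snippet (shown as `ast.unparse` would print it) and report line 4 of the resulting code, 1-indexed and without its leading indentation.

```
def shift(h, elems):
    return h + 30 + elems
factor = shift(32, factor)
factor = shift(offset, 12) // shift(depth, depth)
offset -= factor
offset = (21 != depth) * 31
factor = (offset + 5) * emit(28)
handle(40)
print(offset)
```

Transformed code:
factor = 32 + 30 + factor
factor = (offset + 30 + 12) // (depth + 30 + depth)
offset = offset - factor
offset = (21 != depth) * 31
factor = (offset + 5) * emit(28)
handle(40)
print(offset)

offset = (21 != depth) * 31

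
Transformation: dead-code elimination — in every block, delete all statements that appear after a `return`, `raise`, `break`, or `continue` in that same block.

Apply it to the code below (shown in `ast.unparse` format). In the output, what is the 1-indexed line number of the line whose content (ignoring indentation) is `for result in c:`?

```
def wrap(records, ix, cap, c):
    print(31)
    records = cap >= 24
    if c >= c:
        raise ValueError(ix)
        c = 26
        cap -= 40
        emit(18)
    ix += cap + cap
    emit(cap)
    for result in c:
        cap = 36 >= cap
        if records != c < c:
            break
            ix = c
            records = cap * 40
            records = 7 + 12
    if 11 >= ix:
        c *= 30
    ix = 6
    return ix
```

Transformed code:
def wrap(records, ix, cap, c):
    print(31)
    records = cap >= 24
    if c >= c:
        raise ValueError(ix)
    ix += cap + cap
    emit(cap)
    for result in c:
        cap = 36 >= cap
        if records != c < c:
            break
    if 11 >= ix:
        c *= 30
    ix = 6
    return ix

8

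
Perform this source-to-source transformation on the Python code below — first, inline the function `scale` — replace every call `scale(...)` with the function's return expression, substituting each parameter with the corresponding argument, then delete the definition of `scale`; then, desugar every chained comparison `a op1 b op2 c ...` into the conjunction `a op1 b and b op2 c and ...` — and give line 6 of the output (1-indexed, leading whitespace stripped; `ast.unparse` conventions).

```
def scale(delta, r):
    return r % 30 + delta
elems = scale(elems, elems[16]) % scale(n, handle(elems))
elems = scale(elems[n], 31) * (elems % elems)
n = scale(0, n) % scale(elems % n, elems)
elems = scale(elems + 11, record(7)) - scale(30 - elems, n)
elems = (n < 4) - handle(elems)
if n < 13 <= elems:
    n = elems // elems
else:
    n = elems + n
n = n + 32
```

Transformed code:
elems = (elems[16] % 30 + elems) % (handle(elems) % 30 + n)
elems = (31 % 30 + elems[n]) * (elems % elems)
n = (n % 30 + 0) % (elems % 30 + elems % n)
elems = record(7) % 30 + (elems + 11) - (n % 30 + (30 - elems))
elems = (n < 4) - handle(elems)
if n < 13 and 13 <= elems:
    n = elems // elems
else:
    n = elems + n
n = n + 32

if n < 13 and 13 <= elems:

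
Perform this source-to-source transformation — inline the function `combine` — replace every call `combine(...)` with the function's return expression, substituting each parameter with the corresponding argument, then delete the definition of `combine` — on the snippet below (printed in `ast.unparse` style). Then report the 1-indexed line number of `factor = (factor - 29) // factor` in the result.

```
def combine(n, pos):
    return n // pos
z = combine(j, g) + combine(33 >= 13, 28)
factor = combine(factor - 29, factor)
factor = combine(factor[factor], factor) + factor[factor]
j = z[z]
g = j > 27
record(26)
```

Transformed code:
z = j // g + (33 >= 13) // 28
factor = (factor - 29) // factor
factor = factor[factor] // factor + factor[factor]
j = z[z]
g = j > 27
record(26)

2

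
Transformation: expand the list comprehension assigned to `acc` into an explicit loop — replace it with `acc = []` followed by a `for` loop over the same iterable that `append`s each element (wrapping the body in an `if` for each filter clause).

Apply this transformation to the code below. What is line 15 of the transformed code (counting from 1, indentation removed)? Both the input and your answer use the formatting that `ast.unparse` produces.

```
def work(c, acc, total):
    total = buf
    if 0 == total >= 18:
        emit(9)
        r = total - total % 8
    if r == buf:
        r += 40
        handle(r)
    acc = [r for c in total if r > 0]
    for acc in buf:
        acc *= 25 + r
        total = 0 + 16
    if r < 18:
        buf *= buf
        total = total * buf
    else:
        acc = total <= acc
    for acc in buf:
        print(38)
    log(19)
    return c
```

Transformed code:
def work(c, acc, total):
    total = buf
    if 0 == total >= 18:
        emit(9)
        r = total - total % 8
    if r == buf:
        r += 40
        handle(r)
    acc = []
    for c in total:
        if r > 0:
            acc.append(r)
    for acc in buf:
        acc *= 25 + r
        total = 0 + 16
    if r < 18:
        buf *= buf
        total = total * buf
    else:
        acc = total <= acc
    for acc in buf:
        print(38)
    log(19)
    return c

total = 0 + 16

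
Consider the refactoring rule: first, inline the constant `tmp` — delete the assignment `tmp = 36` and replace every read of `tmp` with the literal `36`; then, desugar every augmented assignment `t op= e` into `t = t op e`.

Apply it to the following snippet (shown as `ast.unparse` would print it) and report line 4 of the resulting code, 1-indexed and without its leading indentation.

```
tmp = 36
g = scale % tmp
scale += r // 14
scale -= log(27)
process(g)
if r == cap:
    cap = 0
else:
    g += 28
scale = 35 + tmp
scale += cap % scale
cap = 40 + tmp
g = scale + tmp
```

process(g)

Transformed code:
g = scale % 36
scale = scale + r // 14
scale = scale - log(27)
process(g)
if r == cap:
    cap = 0
else:
    g = g + 28
scale = 35 + 36
scale = scale + cap % scale
cap = 40 + 36
g = scale + 36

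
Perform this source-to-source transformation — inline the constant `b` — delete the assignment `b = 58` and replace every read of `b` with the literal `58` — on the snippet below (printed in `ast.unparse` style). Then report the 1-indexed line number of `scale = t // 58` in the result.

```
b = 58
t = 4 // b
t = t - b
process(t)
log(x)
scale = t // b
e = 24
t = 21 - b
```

5

Transformed code:
t = 4 // 58
t = t - 58
process(t)
log(x)
scale = t // 58
e = 24
t = 21 - 58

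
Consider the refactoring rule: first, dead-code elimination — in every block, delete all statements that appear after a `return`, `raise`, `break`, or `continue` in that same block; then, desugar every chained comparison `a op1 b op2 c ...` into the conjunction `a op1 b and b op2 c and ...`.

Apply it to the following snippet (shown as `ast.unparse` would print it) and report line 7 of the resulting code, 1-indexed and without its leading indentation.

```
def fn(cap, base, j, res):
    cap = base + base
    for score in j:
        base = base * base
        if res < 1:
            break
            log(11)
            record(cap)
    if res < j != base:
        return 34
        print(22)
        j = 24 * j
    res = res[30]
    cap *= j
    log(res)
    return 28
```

Transformed code:
def fn(cap, base, j, res):
    cap = base + base
    for score in j:
        base = base * base
        if res < 1:
            break
    if res < j and j != base:
        return 34
    res = res[30]
    cap *= j
    log(res)
    return 28

if res < j and j != base:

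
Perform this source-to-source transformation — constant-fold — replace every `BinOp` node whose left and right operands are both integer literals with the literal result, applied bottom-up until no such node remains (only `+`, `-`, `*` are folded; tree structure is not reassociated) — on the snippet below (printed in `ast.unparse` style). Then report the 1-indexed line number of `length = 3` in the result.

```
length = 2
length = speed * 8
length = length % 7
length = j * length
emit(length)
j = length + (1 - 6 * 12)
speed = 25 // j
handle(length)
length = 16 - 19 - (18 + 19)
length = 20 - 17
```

Transformed code:
length = 2
length = speed * 8
length = length % 7
length = j * length
emit(length)
j = length + -71
speed = 25 // j
handle(length)
length = -40
length = 3

10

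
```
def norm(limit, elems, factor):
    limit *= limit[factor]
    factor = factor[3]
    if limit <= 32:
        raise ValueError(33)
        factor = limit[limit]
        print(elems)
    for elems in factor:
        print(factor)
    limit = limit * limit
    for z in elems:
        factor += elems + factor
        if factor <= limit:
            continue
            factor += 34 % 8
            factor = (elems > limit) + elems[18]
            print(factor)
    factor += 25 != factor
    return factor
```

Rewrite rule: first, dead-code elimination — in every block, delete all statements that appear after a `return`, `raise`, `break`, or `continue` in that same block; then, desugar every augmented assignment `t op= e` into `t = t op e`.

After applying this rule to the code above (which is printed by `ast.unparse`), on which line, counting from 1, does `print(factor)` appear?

Transformed code:
def norm(limit, elems, factor):
    limit = limit * limit[factor]
    factor = factor[3]
    if limit <= 32:
        raise ValueError(33)
    for elems in factor:
        print(factor)
    limit = limit * limit
    for z in elems:
        factor = factor + (elems + factor)
        if factor <= limit:
            continue
    factor = factor + (25 != factor)
    return factor

7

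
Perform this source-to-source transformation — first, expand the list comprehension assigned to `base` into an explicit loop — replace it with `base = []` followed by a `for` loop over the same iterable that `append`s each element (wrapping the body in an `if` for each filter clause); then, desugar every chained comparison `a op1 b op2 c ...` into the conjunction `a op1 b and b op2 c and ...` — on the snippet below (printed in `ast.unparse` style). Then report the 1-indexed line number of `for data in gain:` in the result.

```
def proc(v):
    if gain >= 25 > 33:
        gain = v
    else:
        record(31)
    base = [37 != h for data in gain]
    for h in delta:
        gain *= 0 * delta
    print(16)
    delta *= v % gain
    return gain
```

7

Transformed code:
def proc(v):
    if gain >= 25 and 25 > 33:
        gain = v
    else:
        record(31)
    base = []
    for data in gain:
        base.append(37 != h)
    for h in delta:
        gain *= 0 * delta
    print(16)
    delta *= v % gain
    return gain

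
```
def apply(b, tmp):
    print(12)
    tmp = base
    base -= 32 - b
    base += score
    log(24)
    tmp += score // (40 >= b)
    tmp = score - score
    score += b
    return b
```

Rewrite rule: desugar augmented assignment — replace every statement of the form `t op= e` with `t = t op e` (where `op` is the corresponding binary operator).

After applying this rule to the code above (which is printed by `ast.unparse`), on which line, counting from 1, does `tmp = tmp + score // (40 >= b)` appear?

7

Transformed code:
def apply(b, tmp):
    print(12)
    tmp = base
    base = base - (32 - b)
    base = base + score
    log(24)
    tmp = tmp + score // (40 >= b)
    tmp = score - score
    score = score + b
    return b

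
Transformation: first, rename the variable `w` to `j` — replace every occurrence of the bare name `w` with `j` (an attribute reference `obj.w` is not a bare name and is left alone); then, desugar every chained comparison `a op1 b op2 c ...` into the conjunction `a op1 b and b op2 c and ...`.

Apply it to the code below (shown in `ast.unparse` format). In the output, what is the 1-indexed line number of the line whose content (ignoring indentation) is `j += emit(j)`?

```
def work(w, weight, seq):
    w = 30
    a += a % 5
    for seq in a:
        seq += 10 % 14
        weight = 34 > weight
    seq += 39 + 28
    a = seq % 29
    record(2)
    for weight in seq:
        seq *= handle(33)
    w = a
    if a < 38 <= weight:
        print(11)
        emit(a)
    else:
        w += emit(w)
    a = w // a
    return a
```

17

Transformed code:
def work(j, weight, seq):
    j = 30
    a += a % 5
    for seq in a:
        seq += 10 % 14
        weight = 34 > weight
    seq += 39 + 28
    a = seq % 29
    record(2)
    for weight in seq:
        seq *= handle(33)
    j = a
    if a < 38 and 38 <= weight:
        print(11)
        emit(a)
    else:
        j += emit(j)
    a = j // a
    return a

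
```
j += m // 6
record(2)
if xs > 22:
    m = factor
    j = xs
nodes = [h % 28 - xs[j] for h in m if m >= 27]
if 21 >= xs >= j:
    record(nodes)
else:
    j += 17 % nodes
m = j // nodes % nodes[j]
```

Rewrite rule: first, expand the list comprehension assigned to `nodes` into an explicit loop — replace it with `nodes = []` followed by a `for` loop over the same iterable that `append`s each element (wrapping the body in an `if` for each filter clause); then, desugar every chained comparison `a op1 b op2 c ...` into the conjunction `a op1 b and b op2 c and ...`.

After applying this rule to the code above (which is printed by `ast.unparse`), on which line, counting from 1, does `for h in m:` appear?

7

Transformed code:
j += m // 6
record(2)
if xs > 22:
    m = factor
    j = xs
nodes = []
for h in m:
    if m >= 27:
        nodes.append(h % 28 - xs[j])
if 21 >= xs and xs >= j:
    record(nodes)
else:
    j += 17 % nodes
m = j // nodes % nodes[j]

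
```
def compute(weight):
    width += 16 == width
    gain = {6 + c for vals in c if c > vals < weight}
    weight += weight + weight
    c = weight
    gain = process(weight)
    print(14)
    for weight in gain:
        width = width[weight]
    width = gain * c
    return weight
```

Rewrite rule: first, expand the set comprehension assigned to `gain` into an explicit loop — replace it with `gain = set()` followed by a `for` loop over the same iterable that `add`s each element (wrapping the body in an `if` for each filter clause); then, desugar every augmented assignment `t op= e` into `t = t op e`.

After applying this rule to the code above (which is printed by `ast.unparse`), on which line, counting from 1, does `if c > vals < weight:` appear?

Transformed code:
def compute(weight):
    width = width + (16 == width)
    gain = set()
    for vals in c:
        if c > vals < weight:
            gain.add(6 + c)
    weight = weight + (weight + weight)
    c = weight
    gain = process(weight)
    print(14)
    for weight in gain:
        width = width[weight]
    width = gain * c
    return weight

5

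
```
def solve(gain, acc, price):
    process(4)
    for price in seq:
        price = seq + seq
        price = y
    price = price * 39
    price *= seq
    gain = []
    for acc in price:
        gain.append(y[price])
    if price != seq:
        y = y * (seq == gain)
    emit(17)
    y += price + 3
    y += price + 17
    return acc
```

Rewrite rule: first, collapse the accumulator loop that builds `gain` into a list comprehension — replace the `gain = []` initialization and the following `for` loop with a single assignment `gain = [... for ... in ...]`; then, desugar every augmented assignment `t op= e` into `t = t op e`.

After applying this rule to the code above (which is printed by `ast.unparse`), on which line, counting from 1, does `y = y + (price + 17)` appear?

Transformed code:
def solve(gain, acc, price):
    process(4)
    for price in seq:
        price = seq + seq
        price = y
    price = price * 39
    price = price * seq
    gain = [y[price] for acc in price]
    if price != seq:
        y = y * (seq == gain)
    emit(17)
    y = y + (price + 3)
    y = y + (price + 17)
    return acc

13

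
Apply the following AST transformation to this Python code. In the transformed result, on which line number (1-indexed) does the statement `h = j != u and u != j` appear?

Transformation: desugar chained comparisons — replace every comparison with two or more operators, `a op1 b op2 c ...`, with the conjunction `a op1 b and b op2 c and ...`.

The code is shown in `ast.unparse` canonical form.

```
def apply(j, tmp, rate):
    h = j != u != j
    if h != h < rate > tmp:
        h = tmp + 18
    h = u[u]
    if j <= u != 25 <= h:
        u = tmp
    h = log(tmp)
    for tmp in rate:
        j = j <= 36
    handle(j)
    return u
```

2

Transformed code:
def apply(j, tmp, rate):
    h = j != u and u != j
    if h != h and h < rate and (rate > tmp):
        h = tmp + 18
    h = u[u]
    if j <= u and u != 25 and (25 <= h):
        u = tmp
    h = log(tmp)
    for tmp in rate:
        j = j <= 36
    handle(j)
    return u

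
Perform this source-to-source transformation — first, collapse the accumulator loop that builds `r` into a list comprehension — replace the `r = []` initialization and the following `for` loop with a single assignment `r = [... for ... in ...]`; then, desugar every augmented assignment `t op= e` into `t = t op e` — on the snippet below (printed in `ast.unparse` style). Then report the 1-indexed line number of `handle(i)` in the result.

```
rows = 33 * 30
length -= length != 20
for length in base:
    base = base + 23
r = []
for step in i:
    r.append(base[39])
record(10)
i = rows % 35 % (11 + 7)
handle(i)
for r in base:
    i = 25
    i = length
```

Transformed code:
rows = 33 * 30
length = length - (length != 20)
for length in base:
    base = base + 23
r = [base[39] for step in i]
record(10)
i = rows % 35 % (11 + 7)
handle(i)
for r in base:
    i = 25
    i = length

8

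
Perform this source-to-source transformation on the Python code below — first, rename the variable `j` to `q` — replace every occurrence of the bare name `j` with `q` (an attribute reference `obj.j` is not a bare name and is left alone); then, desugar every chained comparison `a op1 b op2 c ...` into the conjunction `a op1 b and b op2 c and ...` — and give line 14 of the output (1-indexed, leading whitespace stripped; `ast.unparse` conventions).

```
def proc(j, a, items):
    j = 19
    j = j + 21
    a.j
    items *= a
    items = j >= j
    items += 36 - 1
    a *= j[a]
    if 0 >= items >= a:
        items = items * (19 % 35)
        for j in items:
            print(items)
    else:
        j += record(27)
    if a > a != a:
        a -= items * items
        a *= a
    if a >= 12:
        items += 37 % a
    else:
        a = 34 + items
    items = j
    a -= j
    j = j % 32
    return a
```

q += record(27)

Transformed code:
def proc(q, a, items):
    q = 19
    q = q + 21
    a.j
    items *= a
    items = q >= q
    items += 36 - 1
    a *= q[a]
    if 0 >= items and items >= a:
        items = items * (19 % 35)
        for q in items:
            print(items)
    else:
        q += record(27)
    if a > a and a != a:
        a -= items * items
        a *= a
    if a >= 12:
        items += 37 % a
    else:
        a = 34 + items
    items = q
    a -= q
    q = q % 32
    return a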